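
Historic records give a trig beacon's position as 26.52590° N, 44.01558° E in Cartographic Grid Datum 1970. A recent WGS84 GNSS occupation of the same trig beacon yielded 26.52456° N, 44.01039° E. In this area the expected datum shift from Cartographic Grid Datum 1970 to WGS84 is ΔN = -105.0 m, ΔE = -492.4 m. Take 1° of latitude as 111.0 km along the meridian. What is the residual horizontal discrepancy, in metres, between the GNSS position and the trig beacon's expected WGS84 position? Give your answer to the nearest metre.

Observed coordinate differences: Δφ = -0.00134°, Δλ = -0.00519°.
Converting to metres (1° lat = 111000 m, cos φ = 0.894733): observed ΔN = -148.7 m, observed ΔE = -515.4 m.
Subtracting the expected shift leaves a residual of -148.7 − (-105.0) = -43.7 m north and -515.4 − (-492.4) = -23.0 m east.
Residual distance = √((-43.7)² + (-23.0)²) = 49.4 m.

49 m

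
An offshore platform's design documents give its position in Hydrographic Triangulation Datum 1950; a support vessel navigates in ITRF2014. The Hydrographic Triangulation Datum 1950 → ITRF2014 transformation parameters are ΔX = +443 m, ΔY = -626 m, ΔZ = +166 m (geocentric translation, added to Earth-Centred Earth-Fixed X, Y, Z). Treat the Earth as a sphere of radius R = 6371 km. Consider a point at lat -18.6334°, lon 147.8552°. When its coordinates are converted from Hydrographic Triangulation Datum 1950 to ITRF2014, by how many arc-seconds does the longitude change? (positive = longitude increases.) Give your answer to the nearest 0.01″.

Δλ = 10.06″

sin φ = -0.319512, cos φ = 0.947582, sin λ = 0.532061, cos λ = -0.846706.
East component: ΔE = −sin λ·ΔX + cos λ·ΔY = −(0.532061)(443) + (-0.846706)(-626) = 294.34 m.
1° of latitude spans πR/180 = 111195 m; at latitude φ, 1° of longitude spans that × cos φ = 105366.3 m, so Δλ = 294.34 / 105366.3 × 3600 = 10.056″.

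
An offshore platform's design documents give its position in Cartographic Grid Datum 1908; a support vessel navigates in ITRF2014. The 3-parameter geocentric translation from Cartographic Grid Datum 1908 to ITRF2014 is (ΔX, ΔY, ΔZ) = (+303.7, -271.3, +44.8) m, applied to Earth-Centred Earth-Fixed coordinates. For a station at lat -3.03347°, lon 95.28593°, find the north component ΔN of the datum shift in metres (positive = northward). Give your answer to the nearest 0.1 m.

At φ = -3.03347°, λ = 95.28593°: sin φ = -0.052919, cos φ = 0.998599, sin λ = 0.995747, cos λ = -0.092126.
ΔN = −sin φ cos λ·ΔX − sin φ sin λ·ΔY + cos φ·ΔZ = −(-0.052919)(-0.092126)(303.7) − (-0.052919)(0.995747)(-271.3) + (0.998599)(44.8) = 28.96 m.

ΔN = 29.0 m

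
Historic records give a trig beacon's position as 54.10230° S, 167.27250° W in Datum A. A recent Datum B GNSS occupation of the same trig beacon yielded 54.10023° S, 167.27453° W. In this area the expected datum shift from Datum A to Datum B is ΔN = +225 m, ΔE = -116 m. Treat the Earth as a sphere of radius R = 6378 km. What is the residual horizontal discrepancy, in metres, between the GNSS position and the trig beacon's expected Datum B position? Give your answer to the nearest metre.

17 m

Observed coordinate differences: Δφ = +0.00207°, Δλ = -0.00203°.
Converting to metres (1° lat = 111317 m, cos φ = 0.586340): observed ΔN = 230.4 m, observed ΔE = -132.5 m.
Subtracting the expected shift leaves a residual of 230.4 − (225) = 5.4 m north and -132.5 − (-116) = -16.5 m east.
Residual distance = √(5.4² + (-16.5)²) = 17.4 m.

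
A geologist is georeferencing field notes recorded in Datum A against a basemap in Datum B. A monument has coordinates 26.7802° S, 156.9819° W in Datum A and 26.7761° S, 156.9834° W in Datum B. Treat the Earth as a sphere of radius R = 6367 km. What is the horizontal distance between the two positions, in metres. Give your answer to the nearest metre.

Δφ = -26.7761° − -26.7802° = +0.0041°; Δλ = -156.9834° − -156.9819° = -0.0015°.
1° along a meridian = πR/180 = 111125 m.
ΔN = Δφ × 111125 = 455.6 m; ΔE = Δλ × 111125 × cos(-26.7802°) = -0.0015 × 111125 × 0.892742 = -148.8 m.
Distance = √(ΔE² + ΔN²) = √((-148.8)² + 455.6²) = 479.3 m.

479 m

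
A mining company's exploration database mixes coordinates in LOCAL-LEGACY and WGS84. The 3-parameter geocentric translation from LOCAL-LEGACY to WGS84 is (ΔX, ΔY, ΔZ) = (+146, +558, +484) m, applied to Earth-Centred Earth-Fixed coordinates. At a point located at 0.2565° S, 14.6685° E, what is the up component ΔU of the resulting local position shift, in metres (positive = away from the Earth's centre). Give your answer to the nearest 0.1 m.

The local up (radial) axis is (cos φ cos λ, cos φ sin λ, sin φ), giving ΔU = 141.240 + 141.299 − 2.167 = 280.37 m.

ΔU = 280.4 m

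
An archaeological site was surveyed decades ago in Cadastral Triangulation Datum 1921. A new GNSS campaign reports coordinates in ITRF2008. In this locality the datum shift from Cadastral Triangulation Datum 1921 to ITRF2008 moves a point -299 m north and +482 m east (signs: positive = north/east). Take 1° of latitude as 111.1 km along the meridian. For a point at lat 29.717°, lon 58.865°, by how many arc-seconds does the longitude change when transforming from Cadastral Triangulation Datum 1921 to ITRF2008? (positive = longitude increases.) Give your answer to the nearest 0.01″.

Δλ = 17.98″

At latitude 29.717°, cos φ = 0.868484.
1° of longitude at this latitude = 111.1 × cos φ = 96.49 km, so Δλ = 482.0 / 96488.6 = 0.0049954° = 17.983″.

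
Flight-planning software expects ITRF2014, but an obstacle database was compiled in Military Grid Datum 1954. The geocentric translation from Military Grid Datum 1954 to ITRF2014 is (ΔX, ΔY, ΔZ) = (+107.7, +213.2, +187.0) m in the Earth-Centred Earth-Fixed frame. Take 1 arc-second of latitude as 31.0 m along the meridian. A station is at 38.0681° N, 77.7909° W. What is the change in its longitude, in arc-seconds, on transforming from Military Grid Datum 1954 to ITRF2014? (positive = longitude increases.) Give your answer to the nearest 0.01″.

Δλ = 6.16″

sin φ = 0.616598, cos φ = 0.787278, sin λ = -0.977382, cos λ = 0.211480.
East component: ΔE = −sin λ·ΔX + cos λ·ΔY = −(-0.977382)(107.7) + (0.211480)(213.2) = 150.35 m.
1° of latitude spans 3600 × 31.00 = 111600 m; at latitude φ, 1° of longitude spans that × cos φ = 87860.3 m, so Δλ = 150.35 / 87860.3 × 3600 = 6.161″.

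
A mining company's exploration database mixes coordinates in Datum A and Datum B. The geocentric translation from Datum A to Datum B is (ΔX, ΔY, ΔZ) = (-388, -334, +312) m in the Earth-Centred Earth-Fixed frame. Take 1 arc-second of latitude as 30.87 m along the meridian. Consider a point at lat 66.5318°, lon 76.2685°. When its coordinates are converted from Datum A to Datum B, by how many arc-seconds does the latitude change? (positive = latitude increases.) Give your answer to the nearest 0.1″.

Δφ = 16.4″

sin φ = 0.917281, cos φ = 0.398240, sin λ = 0.971419, cos λ = 0.237372.
North component: ΔN = −sin φ cos λ·ΔX − sin φ sin λ·ΔY + cos φ·ΔZ = −(0.917281)(0.237372)(-388) − (0.917281)(0.971419)(-334) + (0.398240)(312) = 506.35 m.
1° of latitude spans 3600 × 30.87 = 111132 m, so Δφ = 506.35 / 111132 × 3600 = 16.403″.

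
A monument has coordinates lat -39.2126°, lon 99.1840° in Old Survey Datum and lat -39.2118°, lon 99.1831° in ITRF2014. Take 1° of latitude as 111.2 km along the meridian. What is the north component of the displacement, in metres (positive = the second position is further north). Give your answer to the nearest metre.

Δφ = -39.2118° − -39.2126° = +0.0008°; Δλ = 99.1831° − 99.1840° = -0.0009°.
ΔN = Δφ × 111200 = 89.0 m; ΔE = Δλ × 111200 × cos(-39.2126°) = -0.0009 × 111200 × 0.774805 = -77.5 m.

ΔN = 89 m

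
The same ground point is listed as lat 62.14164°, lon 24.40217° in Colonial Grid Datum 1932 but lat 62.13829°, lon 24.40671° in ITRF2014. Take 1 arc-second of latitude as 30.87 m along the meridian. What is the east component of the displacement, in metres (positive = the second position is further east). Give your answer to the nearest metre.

ΔE = 236 m

Δφ = 62.13829° − 62.14164° = -0.00335°; Δλ = 24.40671° − 24.40217° = +0.00454°.
1° of latitude = 3600 × 30.87 = 111132 m.
ΔN = Δφ × 111132 = -372.3 m; ΔE = Δλ × 111132 × cos(62.14164°) = +0.00454 × 111132 × 0.467287 = 235.8 m.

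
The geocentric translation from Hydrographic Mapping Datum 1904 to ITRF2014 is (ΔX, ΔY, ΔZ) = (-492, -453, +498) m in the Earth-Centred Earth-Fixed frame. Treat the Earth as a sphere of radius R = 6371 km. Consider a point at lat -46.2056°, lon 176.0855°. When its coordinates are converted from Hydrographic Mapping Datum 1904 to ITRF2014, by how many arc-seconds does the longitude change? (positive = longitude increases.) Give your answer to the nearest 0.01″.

Δλ = 22.71″

sin φ = -0.721828, cos φ = 0.692073, sin λ = 0.068268, cos λ = -0.997667.
East component: ΔE = −sin λ·ΔX + cos λ·ΔY = −(0.068268)(-492) + (-0.997667)(-453) = 485.53 m.
1° of latitude spans πR/180 = 111195 m; at latitude φ, 1° of longitude spans that × cos φ = 76955.0 m, so Δλ = 485.53 / 76955.0 × 3600 = 22.713″.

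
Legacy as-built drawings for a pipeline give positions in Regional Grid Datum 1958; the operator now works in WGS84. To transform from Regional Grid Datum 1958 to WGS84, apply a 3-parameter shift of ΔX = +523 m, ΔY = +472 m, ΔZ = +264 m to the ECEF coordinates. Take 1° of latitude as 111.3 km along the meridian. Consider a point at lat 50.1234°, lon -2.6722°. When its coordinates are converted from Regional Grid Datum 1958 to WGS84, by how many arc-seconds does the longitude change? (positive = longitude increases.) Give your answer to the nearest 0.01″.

Δλ = 25.02″

sin φ = 0.767427, cos φ = 0.641136, sin λ = -0.046622, cos λ = 0.998913.
East component: ΔE = −sin λ·ΔX + cos λ·ΔY = −(-0.046622)(523) + (0.998913)(472) = 495.87 m.
1° of latitude spans 111300 m; at latitude φ, 1° of longitude spans that × cos φ = 71358.5 m, so Δλ = 495.87 / 71358.5 × 3600 = 25.016″.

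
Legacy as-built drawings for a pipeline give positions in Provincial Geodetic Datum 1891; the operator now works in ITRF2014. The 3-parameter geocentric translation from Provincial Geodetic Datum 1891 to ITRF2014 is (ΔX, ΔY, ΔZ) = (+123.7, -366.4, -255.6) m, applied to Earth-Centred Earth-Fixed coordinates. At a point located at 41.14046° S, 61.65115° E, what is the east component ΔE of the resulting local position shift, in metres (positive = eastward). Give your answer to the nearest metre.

The local east axis at (φ, λ) is (−sin λ, cos λ, 0), so ΔE = −sin(61.65115°)·123.7 + cos(61.65115°)·(-366.4) = -282.85 m.

ΔE = -283 m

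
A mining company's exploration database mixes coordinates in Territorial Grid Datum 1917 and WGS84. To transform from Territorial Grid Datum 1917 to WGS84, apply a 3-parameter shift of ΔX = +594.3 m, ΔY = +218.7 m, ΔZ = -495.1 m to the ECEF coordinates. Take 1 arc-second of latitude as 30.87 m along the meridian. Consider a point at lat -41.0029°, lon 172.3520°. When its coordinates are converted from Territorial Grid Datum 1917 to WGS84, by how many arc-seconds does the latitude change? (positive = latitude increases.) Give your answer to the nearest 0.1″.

Δφ = -24.0″

sin φ = -0.656097, cos φ = 0.754676, sin λ = 0.133087, cos λ = -0.991104.
North component: ΔN = −sin φ cos λ·ΔX − sin φ sin λ·ΔY + cos φ·ΔZ = −(-0.656097)(-0.991104)(594.3) − (-0.656097)(0.133087)(218.7) + (0.754676)(-495.1) = -740.99 m.
1° of latitude spans 3600 × 30.87 = 111132 m, so Δφ = -740.99 / 111132 × 3600 = -24.004″.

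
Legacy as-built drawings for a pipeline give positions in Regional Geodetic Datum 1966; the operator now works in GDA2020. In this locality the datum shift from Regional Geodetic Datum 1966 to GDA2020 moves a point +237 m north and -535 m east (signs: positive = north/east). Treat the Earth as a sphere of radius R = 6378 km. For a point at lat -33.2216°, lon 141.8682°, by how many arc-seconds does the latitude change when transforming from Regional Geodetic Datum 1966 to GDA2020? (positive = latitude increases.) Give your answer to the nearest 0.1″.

On a sphere of radius R, 1 rad of latitude = R, so Δφ = ΔN / R = 237.0 / 6378000 = 3.7159e-05 rad = 7.665″.

Δφ = 7.7″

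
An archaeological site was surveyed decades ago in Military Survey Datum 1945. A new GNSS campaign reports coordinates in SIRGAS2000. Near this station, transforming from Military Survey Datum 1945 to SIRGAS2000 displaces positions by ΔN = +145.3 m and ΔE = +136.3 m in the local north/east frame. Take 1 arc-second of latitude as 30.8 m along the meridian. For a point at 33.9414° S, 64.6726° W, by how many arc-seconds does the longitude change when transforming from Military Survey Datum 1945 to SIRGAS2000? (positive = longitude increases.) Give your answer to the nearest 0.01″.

At latitude -33.9414°, cos φ = 0.829609.
1″ of longitude at this latitude = 30.80 × cos φ = 25.5520 m, so Δλ = 136.3 / 25.5520 = 5.334″.

Δλ = 5.33″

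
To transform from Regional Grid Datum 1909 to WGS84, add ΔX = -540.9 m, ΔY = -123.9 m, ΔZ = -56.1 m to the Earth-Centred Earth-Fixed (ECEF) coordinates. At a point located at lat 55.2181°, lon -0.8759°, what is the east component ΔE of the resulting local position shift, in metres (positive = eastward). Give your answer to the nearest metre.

At φ = 55.2181°, λ = -0.8759°: sin φ = 0.821329, cos φ = 0.570454, sin λ = -0.015287, cos λ = 0.999883.
ΔE = −sin λ·ΔX + cos λ·ΔY = −(-0.015287)·(-540.9) + (0.999883)·(-123.9) = -132.15 m.

ΔE = -132 m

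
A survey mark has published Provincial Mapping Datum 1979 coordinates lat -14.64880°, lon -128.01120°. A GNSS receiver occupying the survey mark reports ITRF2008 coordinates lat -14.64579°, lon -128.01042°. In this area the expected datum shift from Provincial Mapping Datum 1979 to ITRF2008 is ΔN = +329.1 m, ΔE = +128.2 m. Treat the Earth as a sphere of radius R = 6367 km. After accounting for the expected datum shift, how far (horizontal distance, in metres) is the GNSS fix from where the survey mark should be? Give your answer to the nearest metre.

45 m

Observed coordinate differences: Δφ = +0.00301°, Δλ = +0.00078°.
Converting to metres (1° lat = 111125 m, cos φ = 0.967494): observed ΔN = 334.5 m, observed ΔE = 83.9 m.
Subtracting the expected shift leaves a residual of 334.5 − (329.1) = 5.4 m north and 83.9 − (128.2) = -44.3 m east.
Residual distance = √(5.4² + (-44.3)²) = 44.7 m.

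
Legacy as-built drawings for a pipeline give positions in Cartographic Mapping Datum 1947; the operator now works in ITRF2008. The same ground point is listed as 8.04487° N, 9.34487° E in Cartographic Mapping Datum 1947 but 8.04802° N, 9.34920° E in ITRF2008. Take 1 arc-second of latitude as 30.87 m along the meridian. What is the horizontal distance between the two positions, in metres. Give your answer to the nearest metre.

Δφ = 8.04802° − 8.04487° = +0.00315°; Δλ = 9.34920° − 9.34487° = +0.00433°.
1° of latitude = 3600 × 30.87 = 111132 m.
ΔN = Δφ × 111132 = 350.1 m; ΔE = Δλ × 111132 × cos(8.04487°) = +0.00433 × 111132 × 0.990159 = 476.5 m.
Distance = √(ΔE² + ΔN²) = √(476.5² + 350.1²) = 591.2 m.

591 m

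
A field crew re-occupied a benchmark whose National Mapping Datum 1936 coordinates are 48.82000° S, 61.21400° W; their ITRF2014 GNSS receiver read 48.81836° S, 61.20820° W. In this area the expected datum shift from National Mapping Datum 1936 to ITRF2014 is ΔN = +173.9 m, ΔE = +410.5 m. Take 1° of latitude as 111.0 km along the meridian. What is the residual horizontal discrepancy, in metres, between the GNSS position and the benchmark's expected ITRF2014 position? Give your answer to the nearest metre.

Observed coordinate differences: Δφ = +0.00164°, Δλ = +0.00580°.
Converting to metres (1° lat = 111000 m, cos φ = 0.658427): observed ΔN = 182.0 m, observed ΔE = 423.9 m.
Subtracting the expected shift leaves a residual of 182.0 − (173.9) = 8.1 m north and 423.9 − (410.5) = 13.4 m east.
Residual distance = √(8.1² + 13.4²) = 15.7 m.

16 m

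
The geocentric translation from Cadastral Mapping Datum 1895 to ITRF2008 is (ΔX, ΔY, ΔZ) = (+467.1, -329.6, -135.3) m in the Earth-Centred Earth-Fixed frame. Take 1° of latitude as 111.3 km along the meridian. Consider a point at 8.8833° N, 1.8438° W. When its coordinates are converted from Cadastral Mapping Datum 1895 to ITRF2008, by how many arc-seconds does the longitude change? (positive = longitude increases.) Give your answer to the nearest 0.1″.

Δλ = -10.3″

sin φ = 0.154422, cos φ = 0.988005, sin λ = -0.032175, cos λ = 0.999482.
East component: ΔE = −sin λ·ΔX + cos λ·ΔY = −(-0.032175)(467.1) + (0.999482)(-329.6) = -314.40 m.
1° of latitude spans 111300 m; at latitude φ, 1° of longitude spans that × cos φ = 109964.9 m, so Δλ = -314.40 / 109964.9 × 3600 = -10.293″.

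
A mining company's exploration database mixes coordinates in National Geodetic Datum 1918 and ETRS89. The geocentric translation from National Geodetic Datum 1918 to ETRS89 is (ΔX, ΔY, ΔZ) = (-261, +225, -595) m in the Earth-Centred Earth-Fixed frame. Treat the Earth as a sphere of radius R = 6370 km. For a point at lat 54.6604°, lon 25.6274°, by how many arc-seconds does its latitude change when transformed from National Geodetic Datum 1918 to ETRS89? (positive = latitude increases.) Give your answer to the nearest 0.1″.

sin φ = 0.815738, cos φ = 0.578422, sin λ = 0.432517, cos λ = 0.901626.
North component: ΔN = −sin φ cos λ·ΔX − sin φ sin λ·ΔY + cos φ·ΔZ = −(0.815738)(0.901626)(-261) − (0.815738)(0.432517)(225) + (0.578422)(-595) = -231.58 m.
1° of latitude spans πR/180 = 111177 m, so Δφ = -231.58 / 111177 × 3600 = -7.499″.

Δφ = -7.5″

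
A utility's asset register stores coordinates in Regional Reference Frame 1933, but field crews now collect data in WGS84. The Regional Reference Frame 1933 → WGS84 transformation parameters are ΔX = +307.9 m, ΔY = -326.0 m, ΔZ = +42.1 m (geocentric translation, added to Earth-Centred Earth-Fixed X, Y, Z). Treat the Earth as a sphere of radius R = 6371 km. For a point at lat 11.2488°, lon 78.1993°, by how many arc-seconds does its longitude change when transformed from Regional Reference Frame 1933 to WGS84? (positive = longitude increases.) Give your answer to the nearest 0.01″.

sin φ = 0.195070, cos φ = 0.980789, sin λ = 0.978865, cos λ = 0.204508.
East component: ΔE = −sin λ·ΔX + cos λ·ΔY = −(0.978865)(307.9) + (0.204508)(-326.0) = -368.06 m.
1° of latitude spans πR/180 = 111195 m; at latitude φ, 1° of longitude spans that × cos φ = 109058.8 m, so Δλ = -368.06 / 109058.8 × 3600 = -12.150″.

Δλ = -12.15″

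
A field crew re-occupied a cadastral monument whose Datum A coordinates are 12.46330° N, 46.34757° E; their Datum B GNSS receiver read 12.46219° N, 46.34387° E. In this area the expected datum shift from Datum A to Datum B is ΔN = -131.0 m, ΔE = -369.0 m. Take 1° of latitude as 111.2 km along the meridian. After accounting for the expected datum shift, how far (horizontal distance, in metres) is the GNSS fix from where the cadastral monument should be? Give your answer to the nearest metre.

34 m

Observed coordinate differences: Δφ = -0.00111°, Δλ = -0.00370°.
Converting to metres (1° lat = 111200 m, cos φ = 0.976434): observed ΔN = -123.4 m, observed ΔE = -401.7 m.
Subtracting the expected shift leaves a residual of -123.4 − (-131.0) = 7.6 m north and -401.7 − (-369.0) = -32.7 m east.
Residual distance = √(7.6² + (-32.7)²) = 33.6 m.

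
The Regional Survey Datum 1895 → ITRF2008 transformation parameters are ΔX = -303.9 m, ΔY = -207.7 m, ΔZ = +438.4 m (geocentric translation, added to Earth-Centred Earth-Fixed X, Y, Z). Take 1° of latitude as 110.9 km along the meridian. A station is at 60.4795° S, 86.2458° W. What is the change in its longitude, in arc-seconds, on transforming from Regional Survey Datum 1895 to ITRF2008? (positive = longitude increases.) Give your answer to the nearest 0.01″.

Δλ = -20.87″

sin φ = -0.870179, cos φ = 0.492735, sin λ = -0.997854, cos λ = 0.065476.
East component: ΔE = −sin λ·ΔX + cos λ·ΔY = −(-0.997854)(-303.9) + (0.065476)(-207.7) = -316.85 m.
1° of latitude spans 110900 m; at latitude φ, 1° of longitude spans that × cos φ = 54644.3 m, so Δλ = -316.85 / 54644.3 × 3600 = -20.874″.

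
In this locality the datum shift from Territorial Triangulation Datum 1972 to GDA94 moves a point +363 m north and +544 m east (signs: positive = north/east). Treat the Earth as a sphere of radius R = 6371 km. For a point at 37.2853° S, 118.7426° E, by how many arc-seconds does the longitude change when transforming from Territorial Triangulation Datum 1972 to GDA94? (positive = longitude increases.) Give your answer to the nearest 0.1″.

At latitude -37.2853°, cos φ = 0.795629.
One radian of longitude at latitude φ spans R cos φ, so Δλ = ΔE / (R cos φ) = 544.0 / (6371000 × 0.795629) = 1.0732e-04 rad = 22.136″.

Δλ = 22.1″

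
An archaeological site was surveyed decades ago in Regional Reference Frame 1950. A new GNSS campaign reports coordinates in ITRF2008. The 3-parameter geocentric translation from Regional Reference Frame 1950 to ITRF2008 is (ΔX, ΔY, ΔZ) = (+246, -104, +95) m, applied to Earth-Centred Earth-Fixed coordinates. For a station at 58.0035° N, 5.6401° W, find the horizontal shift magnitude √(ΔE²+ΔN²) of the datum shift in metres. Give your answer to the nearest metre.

The local east axis at (φ, λ) is (−sin λ, cos λ, 0), so ΔE = −sin(-5.6401°)·246 + cos(-5.6401°)·(-104) = -79.32 m.
The local north axis is (−sin φ cos λ, −sin φ sin λ, cos φ), giving ΔN = -207.618 − 8.668 + 50.337 = -165.95 m.
Horizontal magnitude = √(ΔE² + ΔN²) = √((-79.32)² + (-165.95)²) = 183.93 m.

184 m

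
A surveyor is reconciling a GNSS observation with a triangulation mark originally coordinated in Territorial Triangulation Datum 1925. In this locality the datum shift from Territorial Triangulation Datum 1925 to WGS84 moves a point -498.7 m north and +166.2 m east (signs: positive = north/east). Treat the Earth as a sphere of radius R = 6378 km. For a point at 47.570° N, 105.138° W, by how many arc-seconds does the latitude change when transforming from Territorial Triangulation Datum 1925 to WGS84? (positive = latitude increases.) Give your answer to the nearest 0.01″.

Δφ = -16.13″

On a sphere of radius R, 1 rad of latitude = R, so Δφ = ΔN / R = -498.7 / 6378000 = -7.8191e-05 rad = -16.128″.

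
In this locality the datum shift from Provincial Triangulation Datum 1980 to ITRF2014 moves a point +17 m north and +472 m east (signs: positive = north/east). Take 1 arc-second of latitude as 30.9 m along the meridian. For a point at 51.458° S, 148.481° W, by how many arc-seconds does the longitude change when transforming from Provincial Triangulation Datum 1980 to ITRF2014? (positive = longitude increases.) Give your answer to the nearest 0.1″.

At latitude -51.458°, cos φ = 0.623088.
1″ of longitude at this latitude = 30.90 × cos φ = 19.2534 m, so Δλ = 472.0 / 19.2534 = 24.515″.

Δλ = 24.5″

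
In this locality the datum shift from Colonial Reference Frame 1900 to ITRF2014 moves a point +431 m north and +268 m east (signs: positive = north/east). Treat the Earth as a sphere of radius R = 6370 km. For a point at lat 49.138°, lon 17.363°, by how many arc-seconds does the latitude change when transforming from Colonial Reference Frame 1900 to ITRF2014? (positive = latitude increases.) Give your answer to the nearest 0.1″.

On a sphere of radius R, 1 rad of latitude = R, so Δφ = ΔN / R = 431.0 / 6370000 = 6.7661e-05 rad = 13.956″.

Δφ = 14.0″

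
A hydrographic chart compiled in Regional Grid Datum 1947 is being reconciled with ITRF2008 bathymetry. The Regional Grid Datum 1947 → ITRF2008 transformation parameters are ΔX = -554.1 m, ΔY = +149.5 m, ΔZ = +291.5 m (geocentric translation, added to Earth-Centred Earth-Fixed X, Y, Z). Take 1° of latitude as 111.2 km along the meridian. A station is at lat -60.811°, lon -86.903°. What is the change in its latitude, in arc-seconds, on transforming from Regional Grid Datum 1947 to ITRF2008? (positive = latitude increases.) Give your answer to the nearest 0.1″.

Δφ = -0.5″

sin φ = -0.873016, cos φ = 0.487692, sin λ = -0.998540, cos λ = 0.054027.
North component: ΔN = −sin φ cos λ·ΔX − sin φ sin λ·ΔY + cos φ·ΔZ = −(-0.873016)(0.054027)(-554.1) − (-0.873016)(-0.998540)(149.5) + (0.487692)(291.5) = -14.30 m.
1° of latitude spans 111200 m, so Δφ = -14.30 / 111200 × 3600 = -0.463″.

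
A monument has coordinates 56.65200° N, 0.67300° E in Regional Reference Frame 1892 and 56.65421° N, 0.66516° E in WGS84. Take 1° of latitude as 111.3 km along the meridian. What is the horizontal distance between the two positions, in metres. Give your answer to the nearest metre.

539 m

Δφ = 56.65421° − 56.65200° = +0.00221°; Δλ = 0.66516° − 0.67300° = -0.00784°.
ΔN = Δφ × 111300 = 246.0 m; ΔE = Δλ × 111300 × cos(56.65200°) = -0.00784 × 111300 × 0.549723 = -479.7 m.
Distance = √(ΔE² + ΔN²) = √((-479.7)² + 246.0²) = 539.1 m.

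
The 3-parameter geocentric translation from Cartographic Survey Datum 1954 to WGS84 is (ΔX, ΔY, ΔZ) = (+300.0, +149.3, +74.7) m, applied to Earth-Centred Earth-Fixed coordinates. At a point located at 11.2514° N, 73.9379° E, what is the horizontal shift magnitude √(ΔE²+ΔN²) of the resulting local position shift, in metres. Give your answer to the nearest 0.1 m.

248.7 m

At φ = 11.2514°, λ = 73.9379°: sin φ = 0.195114, cos φ = 0.980781, sin λ = 0.960962, cos λ = 0.276679.
ΔE = −sin λ·ΔX + cos λ·ΔY = −(0.960962)·(300.0) + (0.276679)·(149.3) = -246.98 m.
ΔN = −sin φ cos λ·ΔX − sin φ sin λ·ΔY + cos φ·ΔZ = −(0.195114)(0.276679)(300.0) − (0.195114)(0.960962)(149.3) + (0.980781)(74.7) = 29.08 m.
Horizontal magnitude = √(ΔE² + ΔN²) = √((-246.98)² + 29.08²) = 248.69 m.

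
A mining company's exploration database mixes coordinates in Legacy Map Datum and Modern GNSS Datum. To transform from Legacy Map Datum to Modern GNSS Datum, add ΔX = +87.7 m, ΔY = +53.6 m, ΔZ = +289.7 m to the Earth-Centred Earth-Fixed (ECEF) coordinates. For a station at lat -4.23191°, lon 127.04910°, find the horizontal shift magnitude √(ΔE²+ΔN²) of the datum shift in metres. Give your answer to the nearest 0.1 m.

At φ = -4.23191°, λ = 127.04910°: sin φ = -0.073794, cos φ = 0.997274, sin λ = 0.798119, cos λ = -0.602499.
ΔE = −sin λ·ΔX + cos λ·ΔY = −(0.798119)·(87.7) + (-0.602499)·(53.6) = -102.29 m.
ΔN = −sin φ cos λ·ΔX − sin φ sin λ·ΔY + cos φ·ΔZ = −(-0.073794)(-0.602499)(87.7) − (-0.073794)(0.798119)(53.6) + (0.997274)(289.7) = 288.17 m.
Horizontal magnitude = √(ΔE² + ΔN²) = √((-102.29)² + 288.17²) = 305.78 m.

305.8 m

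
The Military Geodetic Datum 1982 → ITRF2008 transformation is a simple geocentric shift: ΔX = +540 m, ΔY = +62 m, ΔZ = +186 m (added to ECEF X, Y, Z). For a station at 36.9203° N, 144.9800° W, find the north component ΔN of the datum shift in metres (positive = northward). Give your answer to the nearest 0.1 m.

ΔN = 435.7 m

The local north axis is (−sin φ cos λ, −sin φ sin λ, cos φ), giving ΔN = 265.651 + 21.373 + 148.702 = 435.73 m.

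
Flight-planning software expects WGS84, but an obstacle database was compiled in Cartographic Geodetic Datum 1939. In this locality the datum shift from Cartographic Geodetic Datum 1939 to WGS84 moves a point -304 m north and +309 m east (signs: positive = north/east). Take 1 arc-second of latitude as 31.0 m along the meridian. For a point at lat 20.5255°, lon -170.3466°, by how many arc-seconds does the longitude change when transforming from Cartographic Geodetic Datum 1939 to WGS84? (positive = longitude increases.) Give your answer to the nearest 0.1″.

At latitude 20.5255°, cos φ = 0.936516.
1″ of longitude at this latitude = 31.00 × cos φ = 29.0320 m, so Δλ = 309.0 / 29.0320 = 10.643″.

Δλ = 10.6″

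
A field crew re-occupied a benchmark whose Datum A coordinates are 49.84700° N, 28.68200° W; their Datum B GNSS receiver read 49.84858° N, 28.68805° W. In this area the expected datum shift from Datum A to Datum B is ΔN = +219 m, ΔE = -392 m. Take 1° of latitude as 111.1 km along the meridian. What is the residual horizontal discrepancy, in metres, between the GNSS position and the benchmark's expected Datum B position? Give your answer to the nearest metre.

Observed coordinate differences: Δφ = +0.00158°, Δλ = -0.00605°.
Converting to metres (1° lat = 111100 m, cos φ = 0.644831): observed ΔN = 175.5 m, observed ΔE = -433.4 m.
Subtracting the expected shift leaves a residual of 175.5 − (219) = -43.5 m north and -433.4 − (-392) = -41.4 m east.
Residual distance = √((-43.5)² + (-41.4)²) = 60.0 m.

60 m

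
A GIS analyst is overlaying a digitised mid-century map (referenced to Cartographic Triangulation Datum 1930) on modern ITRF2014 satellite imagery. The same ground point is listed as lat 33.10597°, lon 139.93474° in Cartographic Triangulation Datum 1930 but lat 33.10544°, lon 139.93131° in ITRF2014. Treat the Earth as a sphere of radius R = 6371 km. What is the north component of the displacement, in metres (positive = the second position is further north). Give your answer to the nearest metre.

Δφ = 33.10544° − 33.10597° = -0.00053°; Δλ = 139.93131° − 139.93474° = -0.00343°.
1° along a meridian = πR/180 = 111195 m.
ΔN = Δφ × 111195 = -58.9 m; ΔE = Δλ × 111195 × cos(33.10597°) = -0.00343 × 111195 × 0.837662 = -319.5 m.

ΔN = -59 m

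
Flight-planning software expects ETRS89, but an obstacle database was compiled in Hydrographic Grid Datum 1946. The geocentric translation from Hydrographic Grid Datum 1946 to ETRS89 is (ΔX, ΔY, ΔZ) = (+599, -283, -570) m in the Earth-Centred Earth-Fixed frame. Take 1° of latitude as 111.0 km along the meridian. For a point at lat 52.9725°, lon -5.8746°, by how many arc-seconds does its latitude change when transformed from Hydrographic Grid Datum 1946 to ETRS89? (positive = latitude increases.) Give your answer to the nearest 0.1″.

Δφ = -27.3″

sin φ = 0.798347, cos φ = 0.602198, sin λ = -0.102352, cos λ = 0.994748.
North component: ΔN = −sin φ cos λ·ΔX − sin φ sin λ·ΔY + cos φ·ΔZ = −(0.798347)(0.994748)(599) − (0.798347)(-0.102352)(-283) + (0.602198)(-570) = -842.08 m.
1° of latitude spans 111000 m, so Δφ = -842.08 / 111000 × 3600 = -27.311″.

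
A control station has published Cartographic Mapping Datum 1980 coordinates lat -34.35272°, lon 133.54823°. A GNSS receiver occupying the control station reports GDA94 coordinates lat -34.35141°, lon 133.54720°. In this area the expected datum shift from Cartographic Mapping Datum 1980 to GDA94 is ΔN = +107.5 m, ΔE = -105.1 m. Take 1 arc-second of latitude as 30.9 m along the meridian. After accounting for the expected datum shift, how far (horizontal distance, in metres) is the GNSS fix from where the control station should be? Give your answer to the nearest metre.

Observed coordinate differences: Δφ = +0.00131°, Δλ = -0.00103°.
Converting to metres (1° lat = 111240 m, cos φ = 0.825579): observed ΔN = 145.7 m, observed ΔE = -94.6 m.
Subtracting the expected shift leaves a residual of 145.7 − (107.5) = 38.2 m north and -94.6 − (-105.1) = 10.5 m east.
Residual distance = √(38.2² + 10.5²) = 39.6 m.

40 m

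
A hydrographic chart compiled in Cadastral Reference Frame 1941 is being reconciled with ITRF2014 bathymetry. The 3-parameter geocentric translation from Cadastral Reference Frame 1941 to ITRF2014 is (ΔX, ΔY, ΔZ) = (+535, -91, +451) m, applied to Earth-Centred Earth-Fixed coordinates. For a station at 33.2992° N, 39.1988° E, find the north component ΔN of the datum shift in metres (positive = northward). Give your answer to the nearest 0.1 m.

ΔN = 180.9 m

The local north axis is (−sin φ cos λ, −sin φ sin λ, cos φ), giving ΔN = -227.621 + 31.575 + 376.953 = 180.91 m.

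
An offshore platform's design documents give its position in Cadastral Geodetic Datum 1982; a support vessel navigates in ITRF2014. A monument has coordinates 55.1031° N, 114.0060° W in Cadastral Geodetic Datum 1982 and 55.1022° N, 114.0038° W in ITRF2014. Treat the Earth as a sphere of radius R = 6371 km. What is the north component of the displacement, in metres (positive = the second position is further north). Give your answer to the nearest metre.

Δφ = 55.1022° − 55.1031° = -0.0009°; Δλ = -114.0038° − -114.0060° = +0.0022°.
1° along a meridian = πR/180 = 111195 m.
ΔN = Δφ × 111195 = -100.1 m; ΔE = Δλ × 111195 × cos(55.1031°) = +0.0022 × 111195 × 0.572101 = 140.0 m.

ΔN = -100 m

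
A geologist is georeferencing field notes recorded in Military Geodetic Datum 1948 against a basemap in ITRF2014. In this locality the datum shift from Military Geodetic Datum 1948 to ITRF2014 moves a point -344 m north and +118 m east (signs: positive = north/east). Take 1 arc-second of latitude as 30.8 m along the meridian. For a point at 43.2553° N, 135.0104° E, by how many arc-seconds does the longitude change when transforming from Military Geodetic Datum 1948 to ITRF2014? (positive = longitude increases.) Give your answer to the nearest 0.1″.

Δλ = 5.3″

At latitude 43.2553°, cos φ = 0.728308.
1″ of longitude at this latitude = 30.80 × cos φ = 22.4319 m, so Δλ = 118.0 / 22.4319 = 5.260″.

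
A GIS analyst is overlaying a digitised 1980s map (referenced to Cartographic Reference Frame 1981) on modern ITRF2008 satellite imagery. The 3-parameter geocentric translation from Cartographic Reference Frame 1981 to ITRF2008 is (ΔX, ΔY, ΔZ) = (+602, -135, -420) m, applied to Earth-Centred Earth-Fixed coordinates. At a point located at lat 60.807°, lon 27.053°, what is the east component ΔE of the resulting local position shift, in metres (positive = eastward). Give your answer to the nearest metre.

At φ = 60.807°, λ = 27.053°: sin φ = 0.872982, cos φ = 0.487753, sin λ = 0.454815, cos λ = 0.890586.
ΔE = −sin λ·ΔX + cos λ·ΔY = −(0.454815)·(602) + (0.890586)·(-135) = -394.03 m.

ΔE = -394 m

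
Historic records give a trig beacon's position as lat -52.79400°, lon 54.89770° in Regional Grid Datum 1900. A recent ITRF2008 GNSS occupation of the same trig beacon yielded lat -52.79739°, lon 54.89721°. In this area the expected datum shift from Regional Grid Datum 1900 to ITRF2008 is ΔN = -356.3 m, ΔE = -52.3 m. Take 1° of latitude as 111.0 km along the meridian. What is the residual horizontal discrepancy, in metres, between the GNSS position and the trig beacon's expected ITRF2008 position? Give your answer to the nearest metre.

Observed coordinate differences: Δφ = -0.00339°, Δλ = -0.00049°.
Converting to metres (1° lat = 111000 m, cos φ = 0.604683): observed ΔN = -376.3 m, observed ΔE = -32.9 m.
Subtracting the expected shift leaves a residual of -376.3 − (-356.3) = -20.0 m north and -32.9 − (-52.3) = 19.4 m east.
Residual distance = √((-20.0)² + 19.4²) = 27.9 m.

28 m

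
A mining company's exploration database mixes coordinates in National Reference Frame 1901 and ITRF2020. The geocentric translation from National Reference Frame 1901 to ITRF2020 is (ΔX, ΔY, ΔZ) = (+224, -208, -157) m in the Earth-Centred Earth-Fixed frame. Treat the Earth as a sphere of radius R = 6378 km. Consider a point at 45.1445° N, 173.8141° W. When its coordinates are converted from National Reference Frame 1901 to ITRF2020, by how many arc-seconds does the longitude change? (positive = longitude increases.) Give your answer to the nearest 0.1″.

Δλ = 10.6″

sin φ = 0.708888, cos φ = 0.705321, sin λ = -0.107755, cos λ = -0.994178.
East component: ΔE = −sin λ·ΔX + cos λ·ΔY = −(-0.107755)(224) + (-0.994178)(-208) = 230.93 m.
1° of latitude spans πR/180 = 111317 m; at latitude φ, 1° of longitude spans that × cos φ = 78514.3 m, so Δλ = 230.93 / 78514.3 × 3600 = 10.588″.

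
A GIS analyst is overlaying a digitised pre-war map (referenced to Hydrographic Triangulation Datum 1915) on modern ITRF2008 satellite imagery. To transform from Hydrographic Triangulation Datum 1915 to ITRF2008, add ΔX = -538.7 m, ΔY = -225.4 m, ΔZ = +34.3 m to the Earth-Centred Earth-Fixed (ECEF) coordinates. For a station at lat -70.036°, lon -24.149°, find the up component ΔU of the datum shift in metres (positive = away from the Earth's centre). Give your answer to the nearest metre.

ΔU = -169 m

At φ = -70.036°, λ = -24.149°: sin φ = -0.939907, cos φ = 0.341430, sin λ = -0.409111, cos λ = 0.912485.
ΔU = cos φ cos λ·ΔX + cos φ sin λ·ΔY + sin φ·ΔZ = (0.341430)(0.912485)(-538.7) + (0.341430)(-0.409111)(-225.4) + (-0.939907)(34.3) = -168.59 m.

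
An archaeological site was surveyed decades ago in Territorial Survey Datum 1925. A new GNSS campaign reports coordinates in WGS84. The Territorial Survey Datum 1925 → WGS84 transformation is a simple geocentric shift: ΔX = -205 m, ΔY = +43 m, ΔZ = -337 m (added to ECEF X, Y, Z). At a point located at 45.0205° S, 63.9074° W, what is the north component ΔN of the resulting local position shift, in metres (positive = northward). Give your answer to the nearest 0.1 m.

ΔN = -329.3 m

At φ = -45.0205°, λ = -63.9074°: sin φ = -0.707360, cos φ = 0.706854, sin λ = -0.898084, cos λ = 0.439823.
ΔN = −sin φ cos λ·ΔX − sin φ sin λ·ΔY + cos φ·ΔZ = −(-0.707360)(0.439823)(-205) − (-0.707360)(-0.898084)(43) + (0.706854)(-337) = -329.30 m.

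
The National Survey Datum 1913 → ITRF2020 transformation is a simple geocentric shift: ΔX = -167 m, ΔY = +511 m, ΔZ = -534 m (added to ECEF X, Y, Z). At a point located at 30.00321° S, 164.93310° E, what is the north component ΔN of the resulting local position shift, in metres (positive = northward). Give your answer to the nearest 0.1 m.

ΔN = -315.4 m

The local north axis is (−sin φ cos λ, −sin φ sin λ, cos φ), giving ΔN = 80.637 + 66.423 − 462.443 = -315.38 m.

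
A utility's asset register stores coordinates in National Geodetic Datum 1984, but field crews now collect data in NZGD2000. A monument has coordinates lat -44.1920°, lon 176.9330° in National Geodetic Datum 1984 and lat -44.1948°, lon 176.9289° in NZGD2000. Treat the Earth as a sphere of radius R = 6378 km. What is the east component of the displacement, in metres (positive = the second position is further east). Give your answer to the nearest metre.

Δφ = -44.1948° − -44.1920° = -0.0028°; Δλ = 176.9289° − 176.9330° = -0.0041°.
1° along a meridian = πR/180 = 111317 m.
ΔN = Δφ × 111317 = -311.7 m; ΔE = Δλ × 111317 × cos(-44.1920°) = -0.0041 × 111317 × 0.717008 = -327.2 m.

ΔE = -327 m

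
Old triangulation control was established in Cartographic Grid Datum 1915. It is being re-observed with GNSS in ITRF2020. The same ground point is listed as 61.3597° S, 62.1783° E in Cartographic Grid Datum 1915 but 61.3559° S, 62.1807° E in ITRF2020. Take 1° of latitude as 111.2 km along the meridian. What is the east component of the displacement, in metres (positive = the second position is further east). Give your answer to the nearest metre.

Δφ = -61.3559° − -61.3597° = +0.0038°; Δλ = 62.1807° − 62.1783° = +0.0024°.
ΔN = Δφ × 111200 = 422.6 m; ΔE = Δλ × 111200 × cos(-61.3597°) = +0.0024 × 111200 × 0.479309 = 127.9 m.

ΔE = 128 m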